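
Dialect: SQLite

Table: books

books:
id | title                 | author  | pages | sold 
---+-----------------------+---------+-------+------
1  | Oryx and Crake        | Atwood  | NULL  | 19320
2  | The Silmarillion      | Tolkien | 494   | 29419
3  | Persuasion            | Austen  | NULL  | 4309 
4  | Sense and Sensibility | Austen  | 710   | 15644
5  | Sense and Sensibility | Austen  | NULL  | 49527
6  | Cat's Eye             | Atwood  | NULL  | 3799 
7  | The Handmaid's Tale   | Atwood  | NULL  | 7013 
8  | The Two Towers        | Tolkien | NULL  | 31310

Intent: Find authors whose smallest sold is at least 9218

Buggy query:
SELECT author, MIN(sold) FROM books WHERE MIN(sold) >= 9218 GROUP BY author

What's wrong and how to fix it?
Bug: Aggregates like MIN are computed per group after WHERE runs

Fix: Use HAVING for the per-group MIN condition

Corrected query:
SELECT author, MIN(sold) FROM books GROUP BY author HAVING MIN(sold) >= 9218

Result:
author  | MIN(sold)
--------+----------
Tolkien | 29419    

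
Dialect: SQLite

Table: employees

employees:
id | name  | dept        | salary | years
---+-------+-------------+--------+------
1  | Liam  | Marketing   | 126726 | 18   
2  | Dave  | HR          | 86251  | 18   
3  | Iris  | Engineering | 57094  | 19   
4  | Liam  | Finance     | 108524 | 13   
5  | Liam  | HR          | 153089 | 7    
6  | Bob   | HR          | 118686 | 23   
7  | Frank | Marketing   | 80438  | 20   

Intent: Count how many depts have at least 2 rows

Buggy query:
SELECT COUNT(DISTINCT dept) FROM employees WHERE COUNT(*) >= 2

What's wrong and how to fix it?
Bug: COUNT(*) cannot appear in WHERE; the per-group count doesn't exist yet

Fix: Use a subquery that GROUPs and filters with HAVING, then count its rows

Corrected query:
SELECT COUNT(*) FROM (SELECT dept FROM employees GROUP BY dept HAVING COUNT(*) >= 2)

Result:
COUNT(*)
--------
2       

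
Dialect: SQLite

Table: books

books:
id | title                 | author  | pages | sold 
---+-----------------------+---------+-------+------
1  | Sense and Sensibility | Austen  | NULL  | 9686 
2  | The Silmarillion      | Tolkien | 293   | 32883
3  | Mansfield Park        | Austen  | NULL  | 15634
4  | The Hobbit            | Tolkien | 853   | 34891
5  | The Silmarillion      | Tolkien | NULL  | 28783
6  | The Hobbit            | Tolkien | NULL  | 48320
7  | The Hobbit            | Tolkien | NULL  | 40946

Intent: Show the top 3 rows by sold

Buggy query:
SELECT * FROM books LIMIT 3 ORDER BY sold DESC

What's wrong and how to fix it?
Bug: LIMIT must come after ORDER BY

Fix: Sort with ORDER BY, then apply LIMIT

Corrected query:
SELECT * FROM books ORDER BY sold DESC LIMIT 3

Result:
id | title      | author  | pages | sold 
---+------------+---------+-------+------
6  | The Hobbit | Tolkien | NULL  | 48320
7  | The Hobbit | Tolkien | NULL  | 40946
4  | The Hobbit | Tolkien | 853   | 34891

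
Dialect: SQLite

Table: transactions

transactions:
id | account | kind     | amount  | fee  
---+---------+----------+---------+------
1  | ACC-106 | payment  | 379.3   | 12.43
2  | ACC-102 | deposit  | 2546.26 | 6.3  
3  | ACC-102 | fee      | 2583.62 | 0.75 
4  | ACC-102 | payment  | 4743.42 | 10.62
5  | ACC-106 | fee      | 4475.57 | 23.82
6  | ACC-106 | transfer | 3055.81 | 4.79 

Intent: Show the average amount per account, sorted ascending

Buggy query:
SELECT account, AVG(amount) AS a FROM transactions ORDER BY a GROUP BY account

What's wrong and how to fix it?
Bug: GROUP BY must precede ORDER BY

Fix: Reorder: SELECT … FROM … GROUP BY … ORDER BY …

Corrected query:
SELECT account, AVG(amount) AS a FROM transactions GROUP BY account ORDER BY a

Result:
account | a          
--------+------------
ACC-106 | 2636.893333
ACC-102 | 3291.1     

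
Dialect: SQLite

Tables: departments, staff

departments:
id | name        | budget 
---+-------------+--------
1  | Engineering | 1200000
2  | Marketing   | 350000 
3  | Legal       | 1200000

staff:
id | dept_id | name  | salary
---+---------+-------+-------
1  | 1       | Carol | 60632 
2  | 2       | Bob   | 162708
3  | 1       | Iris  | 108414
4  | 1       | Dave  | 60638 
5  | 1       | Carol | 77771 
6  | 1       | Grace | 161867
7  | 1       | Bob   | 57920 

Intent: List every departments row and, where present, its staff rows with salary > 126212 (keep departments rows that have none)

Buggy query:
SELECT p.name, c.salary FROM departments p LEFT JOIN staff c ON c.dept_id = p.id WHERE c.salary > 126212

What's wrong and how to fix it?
Bug: A WHERE condition on the right-hand table after LEFT JOIN drops unmatched parents

Fix: Move the right-table condition into the ON clause so unmatched parents are kept

Corrected query:
SELECT p.name, c.salary FROM departments p LEFT JOIN staff c ON c.dept_id = p.id AND c.salary > 126212

Result:
name        | salary
------------+-------
Engineering | 161867
Marketing   | 162708
Legal       | NULL  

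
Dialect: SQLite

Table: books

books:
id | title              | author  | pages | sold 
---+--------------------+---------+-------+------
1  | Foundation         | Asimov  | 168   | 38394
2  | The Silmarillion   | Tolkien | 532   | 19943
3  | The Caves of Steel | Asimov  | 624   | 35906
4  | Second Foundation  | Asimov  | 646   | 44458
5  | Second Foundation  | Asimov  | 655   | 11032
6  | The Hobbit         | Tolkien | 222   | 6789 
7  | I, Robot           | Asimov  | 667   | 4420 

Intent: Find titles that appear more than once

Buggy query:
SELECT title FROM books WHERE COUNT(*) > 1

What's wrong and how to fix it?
Bug: WHERE can't reference COUNT(*); aggregates are computed after WHERE

Fix: GROUP BY title, then filter groups with HAVING COUNT(*) > 1

Corrected query:
SELECT title FROM books GROUP BY title HAVING COUNT(*) > 1

Result:
title            
-----------------
Second Foundation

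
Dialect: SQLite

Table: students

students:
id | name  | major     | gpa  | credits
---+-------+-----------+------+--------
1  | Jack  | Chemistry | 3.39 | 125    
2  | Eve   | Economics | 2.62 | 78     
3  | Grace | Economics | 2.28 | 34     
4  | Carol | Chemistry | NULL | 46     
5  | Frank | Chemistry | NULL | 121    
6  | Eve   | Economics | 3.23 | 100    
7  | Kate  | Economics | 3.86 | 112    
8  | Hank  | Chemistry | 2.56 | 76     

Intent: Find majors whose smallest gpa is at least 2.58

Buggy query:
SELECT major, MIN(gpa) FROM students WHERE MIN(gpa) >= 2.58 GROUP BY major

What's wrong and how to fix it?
Bug: Aggregates like MIN are computed per group after WHERE runs

Fix: Replace WHERE with HAVING after the GROUP BY

Corrected query:
SELECT major, MIN(gpa) FROM students GROUP BY major HAVING MIN(gpa) >= 2.58

Result:
(no rows)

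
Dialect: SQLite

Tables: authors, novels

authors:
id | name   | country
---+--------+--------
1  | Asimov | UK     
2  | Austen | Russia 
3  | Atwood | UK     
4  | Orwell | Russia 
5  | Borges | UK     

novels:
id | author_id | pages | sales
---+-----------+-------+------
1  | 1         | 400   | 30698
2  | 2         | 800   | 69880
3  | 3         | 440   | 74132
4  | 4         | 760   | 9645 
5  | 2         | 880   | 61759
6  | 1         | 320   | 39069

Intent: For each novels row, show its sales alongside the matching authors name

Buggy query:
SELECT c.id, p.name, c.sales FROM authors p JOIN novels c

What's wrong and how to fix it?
Bug: JOIN with no ON clause produces a cartesian product; every novels row pairs with every authors row

Fix: Specify the join condition linking the foreign key to the parent id

Corrected query:
SELECT c.id, p.name, c.sales FROM authors p JOIN novels c ON c.author_id = p.id

Result:
id | name   | sales
---+--------+------
1  | Asimov | 30698
2  | Austen | 69880
3  | Atwood | 74132
4  | Orwell | 9645 
5  | Austen | 61759
6  | Asimov | 39069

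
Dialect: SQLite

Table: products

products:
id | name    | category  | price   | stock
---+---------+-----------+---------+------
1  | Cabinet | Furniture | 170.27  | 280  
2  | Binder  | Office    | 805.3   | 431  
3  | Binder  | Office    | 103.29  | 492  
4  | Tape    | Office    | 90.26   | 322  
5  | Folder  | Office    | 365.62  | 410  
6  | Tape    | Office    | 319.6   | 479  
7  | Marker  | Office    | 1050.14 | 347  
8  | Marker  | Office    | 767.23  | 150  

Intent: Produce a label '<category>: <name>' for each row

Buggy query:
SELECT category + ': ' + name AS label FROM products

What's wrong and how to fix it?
Bug: SQLite uses || for string concatenation; + coerces text to numbers (yielding 0)

Fix: Use the || operator for string concatenation

Corrected query:
SELECT category || ': ' || name AS label FROM products

Result:
label             
------------------
Furniture: Cabinet
Office: Binder    
Office: Binder    
Office: Tape      
Office: Folder    
Office: Tape      
Office: Marker    
Office: Marker    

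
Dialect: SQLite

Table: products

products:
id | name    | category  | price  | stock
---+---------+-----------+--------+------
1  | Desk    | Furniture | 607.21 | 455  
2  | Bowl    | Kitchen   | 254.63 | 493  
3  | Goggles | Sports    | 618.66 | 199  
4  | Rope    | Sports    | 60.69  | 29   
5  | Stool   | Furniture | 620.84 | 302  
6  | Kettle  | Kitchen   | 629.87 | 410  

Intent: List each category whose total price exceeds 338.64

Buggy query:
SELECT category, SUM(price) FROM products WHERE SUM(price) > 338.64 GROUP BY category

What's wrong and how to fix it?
Bug: WHERE runs before GROUP BY, so aggregates aren't available there

Fix: Move the aggregate condition to a HAVING clause

Corrected query:
SELECT category, SUM(price) FROM products GROUP BY category HAVING SUM(price) > 338.64

Result:
category  | SUM(price)
----------+-----------
Furniture | 1228.05   
Kitchen   | 884.5     
Sports    | 679.35    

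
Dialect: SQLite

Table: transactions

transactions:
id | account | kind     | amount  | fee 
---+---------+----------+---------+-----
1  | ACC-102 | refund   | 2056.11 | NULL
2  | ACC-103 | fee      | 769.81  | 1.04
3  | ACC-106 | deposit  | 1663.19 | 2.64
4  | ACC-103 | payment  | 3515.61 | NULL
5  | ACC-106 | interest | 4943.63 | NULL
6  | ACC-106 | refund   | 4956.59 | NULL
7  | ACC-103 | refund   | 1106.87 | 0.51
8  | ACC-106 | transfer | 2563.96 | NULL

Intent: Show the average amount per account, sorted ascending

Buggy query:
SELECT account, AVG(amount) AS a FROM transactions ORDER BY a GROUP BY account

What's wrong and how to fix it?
Bug: ORDER BY appears before GROUP BY; SQL clause order requires GROUP BY first

Fix: Move ORDER BY to the end, after GROUP BY

Corrected query:
SELECT account, AVG(amount) AS a FROM transactions GROUP BY account ORDER BY a

Result:
account | a        
--------+----------
ACC-103 | 1797.43  
ACC-102 | 2056.11  
ACC-106 | 3531.8425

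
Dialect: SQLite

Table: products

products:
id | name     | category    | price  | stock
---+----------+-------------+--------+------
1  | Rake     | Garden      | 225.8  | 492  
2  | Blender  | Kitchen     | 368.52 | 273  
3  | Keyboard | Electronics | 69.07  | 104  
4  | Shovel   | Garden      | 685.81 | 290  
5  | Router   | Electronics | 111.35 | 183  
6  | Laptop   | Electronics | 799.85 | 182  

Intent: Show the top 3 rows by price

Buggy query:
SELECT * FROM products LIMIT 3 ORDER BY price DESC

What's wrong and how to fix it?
Bug: LIMIT must come after ORDER BY

Fix: Sort with ORDER BY, then apply LIMIT

Corrected query:
SELECT * FROM products ORDER BY price DESC LIMIT 3

Result:
id | name    | category    | price  | stock
---+---------+-------------+--------+------
6  | Laptop  | Electronics | 799.85 | 182  
4  | Shovel  | Garden      | 685.81 | 290  
2  | Blender | Kitchen     | 368.52 | 273  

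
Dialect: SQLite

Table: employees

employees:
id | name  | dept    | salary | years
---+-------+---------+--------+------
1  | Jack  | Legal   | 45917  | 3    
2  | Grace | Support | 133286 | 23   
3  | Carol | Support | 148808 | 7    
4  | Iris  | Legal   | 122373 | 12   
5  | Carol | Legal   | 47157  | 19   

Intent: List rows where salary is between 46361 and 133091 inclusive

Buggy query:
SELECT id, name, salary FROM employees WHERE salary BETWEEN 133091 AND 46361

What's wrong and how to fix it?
Bug: The bounds are reversed; BETWEEN a AND b requires a <= b to match anything

Fix: Swap the bounds so the smaller value comes first

Corrected query:
SELECT id, name, salary FROM employees WHERE salary BETWEEN 46361 AND 133091

Result:
id | name  | salary
---+-------+-------
4  | Iris  | 122373
5  | Carol | 47157 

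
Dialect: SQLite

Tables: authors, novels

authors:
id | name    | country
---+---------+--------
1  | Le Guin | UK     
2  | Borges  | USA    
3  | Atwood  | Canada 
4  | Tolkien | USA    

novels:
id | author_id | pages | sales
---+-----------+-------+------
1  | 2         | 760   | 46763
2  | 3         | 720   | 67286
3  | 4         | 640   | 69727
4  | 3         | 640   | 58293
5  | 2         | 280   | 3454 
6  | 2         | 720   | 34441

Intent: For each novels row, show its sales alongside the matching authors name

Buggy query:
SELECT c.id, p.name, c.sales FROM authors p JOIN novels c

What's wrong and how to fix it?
Bug: Missing join condition: each novels row is matched to all authors rows instead of just its own

Fix: Add ON c.author_id = p.id to the JOIN

Corrected query:
SELECT c.id, p.name, c.sales FROM authors p JOIN novels c ON c.author_id = p.id

Result:
id | name    | sales
---+---------+------
1  | Borges  | 46763
2  | Atwood  | 67286
3  | Tolkien | 69727
4  | Atwood  | 58293
5  | Borges  | 3454 
6  | Borges  | 34441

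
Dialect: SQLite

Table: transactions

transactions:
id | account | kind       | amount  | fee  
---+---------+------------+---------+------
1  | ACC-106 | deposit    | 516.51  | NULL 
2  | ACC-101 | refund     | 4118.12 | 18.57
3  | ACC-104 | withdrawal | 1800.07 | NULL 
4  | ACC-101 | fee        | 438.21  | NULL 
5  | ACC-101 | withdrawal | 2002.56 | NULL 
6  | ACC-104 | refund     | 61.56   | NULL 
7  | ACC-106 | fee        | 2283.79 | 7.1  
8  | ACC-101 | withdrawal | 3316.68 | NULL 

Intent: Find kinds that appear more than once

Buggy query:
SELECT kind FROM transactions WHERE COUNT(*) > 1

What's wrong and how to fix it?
Bug: COUNT(*) is an aggregate and cannot be used in WHERE

Fix: Group first, then use HAVING for the count condition

Corrected query:
SELECT kind FROM transactions GROUP BY kind HAVING COUNT(*) > 1

Result:
kind      
----------
fee       
refund    
withdrawal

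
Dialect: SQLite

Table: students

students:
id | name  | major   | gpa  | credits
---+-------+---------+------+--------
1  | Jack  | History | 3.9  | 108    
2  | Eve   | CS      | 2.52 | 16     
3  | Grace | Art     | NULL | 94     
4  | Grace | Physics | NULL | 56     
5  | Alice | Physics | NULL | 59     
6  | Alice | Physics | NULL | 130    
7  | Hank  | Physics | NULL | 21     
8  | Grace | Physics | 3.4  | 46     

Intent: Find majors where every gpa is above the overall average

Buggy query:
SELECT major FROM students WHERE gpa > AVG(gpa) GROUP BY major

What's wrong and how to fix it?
Bug: WHERE evaluates per row before aggregation, so AVG() is unavailable

Fix: Use a subquery for AVG and a HAVING MIN(...) filter so the condition holds for every row in the group

Corrected query:
SELECT major FROM students GROUP BY major HAVING MIN(gpa) > (SELECT AVG(gpa) FROM students)

Result:
major  
-------
History
Physics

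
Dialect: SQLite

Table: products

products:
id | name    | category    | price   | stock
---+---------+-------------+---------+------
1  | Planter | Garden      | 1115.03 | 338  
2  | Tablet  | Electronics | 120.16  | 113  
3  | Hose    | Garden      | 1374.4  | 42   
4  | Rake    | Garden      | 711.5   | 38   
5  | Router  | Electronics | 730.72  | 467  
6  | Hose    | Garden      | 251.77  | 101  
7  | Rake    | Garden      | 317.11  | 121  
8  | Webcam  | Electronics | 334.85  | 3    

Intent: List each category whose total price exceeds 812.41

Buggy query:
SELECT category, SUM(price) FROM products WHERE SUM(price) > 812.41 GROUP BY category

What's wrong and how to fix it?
Bug: WHERE runs before GROUP BY, so aggregates aren't available there

Fix: Use HAVING (which filters groups after aggregation) instead of WHERE

Corrected query:
SELECT category, SUM(price) FROM products GROUP BY category HAVING SUM(price) > 812.41

Result:
category    | SUM(price)
------------+-----------
Electronics | 1185.73   
Garden      | 3769.81   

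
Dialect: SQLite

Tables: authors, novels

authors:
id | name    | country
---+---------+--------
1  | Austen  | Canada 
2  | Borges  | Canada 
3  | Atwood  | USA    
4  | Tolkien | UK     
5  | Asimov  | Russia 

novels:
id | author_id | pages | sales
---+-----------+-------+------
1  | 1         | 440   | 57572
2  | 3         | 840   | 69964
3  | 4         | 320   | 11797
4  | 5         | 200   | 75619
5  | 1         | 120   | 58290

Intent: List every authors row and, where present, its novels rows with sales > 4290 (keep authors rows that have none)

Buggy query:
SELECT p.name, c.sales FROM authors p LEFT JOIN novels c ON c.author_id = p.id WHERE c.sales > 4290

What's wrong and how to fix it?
Bug: Filtering c.sales in WHERE discards the NULL rows produced by LEFT JOIN, turning it into an inner join

Fix: Put 'c.sales > 4290' in the JOIN's ON clause instead of WHERE

Corrected query:
SELECT p.name, c.sales FROM authors p LEFT JOIN novels c ON c.author_id = p.id AND c.sales > 4290

Result:
name    | sales
--------+------
Austen  | 57572
Austen  | 58290
Borges  | NULL 
Atwood  | 69964
Tolkien | 11797
Asimov  | 75619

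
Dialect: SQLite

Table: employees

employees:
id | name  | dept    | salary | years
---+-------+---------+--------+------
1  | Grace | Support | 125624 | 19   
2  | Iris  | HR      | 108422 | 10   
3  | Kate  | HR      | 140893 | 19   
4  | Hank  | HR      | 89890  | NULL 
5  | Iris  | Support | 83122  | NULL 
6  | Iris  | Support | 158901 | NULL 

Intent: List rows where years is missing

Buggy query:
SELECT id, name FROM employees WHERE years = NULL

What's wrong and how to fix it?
Bug: '= NULL' is always unknown in SQL three-valued logic, so no rows match

Fix: Use IS NULL to test for NULL

Corrected query:
SELECT id, name FROM employees WHERE years IS NULL

Result:
id | name
---+-----
4  | Hank
5  | Iris
6  | Iris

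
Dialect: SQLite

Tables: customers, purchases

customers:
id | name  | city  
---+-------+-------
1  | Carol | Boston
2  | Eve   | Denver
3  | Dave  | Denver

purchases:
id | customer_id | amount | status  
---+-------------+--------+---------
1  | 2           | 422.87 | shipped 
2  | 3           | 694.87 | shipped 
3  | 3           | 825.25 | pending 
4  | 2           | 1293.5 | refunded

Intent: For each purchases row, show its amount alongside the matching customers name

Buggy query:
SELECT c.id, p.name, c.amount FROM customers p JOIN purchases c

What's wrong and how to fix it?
Bug: Missing join condition: each purchases row is matched to all customers rows instead of just its own

Fix: Specify the join condition linking the foreign key to the parent id

Corrected query:
SELECT c.id, p.name, c.amount FROM customers p JOIN purchases c ON c.customer_id = p.id

Result:
id | name | amount
---+------+-------
1  | Eve  | 422.87
2  | Dave | 694.87
3  | Dave | 825.25
4  | Eve  | 1293.5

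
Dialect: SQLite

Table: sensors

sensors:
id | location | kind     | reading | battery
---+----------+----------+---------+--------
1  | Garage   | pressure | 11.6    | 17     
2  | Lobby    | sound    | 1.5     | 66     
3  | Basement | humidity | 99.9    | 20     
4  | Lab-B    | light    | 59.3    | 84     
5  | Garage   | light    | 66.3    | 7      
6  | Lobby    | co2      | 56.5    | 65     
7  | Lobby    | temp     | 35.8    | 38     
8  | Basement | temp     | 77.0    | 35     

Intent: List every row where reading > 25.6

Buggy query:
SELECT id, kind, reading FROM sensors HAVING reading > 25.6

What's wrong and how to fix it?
Bug: HAVING filters the output of aggregation, but this query has no GROUP BY and no aggregate functions, so SQLite rejects it (HAVING clause on a non-aggregate query); the condition here is per row

Fix: Replace HAVING with WHERE since the condition applies to individual rows

Corrected query:
SELECT id, kind, reading FROM sensors WHERE reading > 25.6

Result:
id | kind     | reading
---+----------+--------
3  | humidity | 99.9   
4  | light    | 59.3   
5  | light    | 66.3   
6  | co2      | 56.5   
7  | temp     | 35.8   
8  | temp     | 77     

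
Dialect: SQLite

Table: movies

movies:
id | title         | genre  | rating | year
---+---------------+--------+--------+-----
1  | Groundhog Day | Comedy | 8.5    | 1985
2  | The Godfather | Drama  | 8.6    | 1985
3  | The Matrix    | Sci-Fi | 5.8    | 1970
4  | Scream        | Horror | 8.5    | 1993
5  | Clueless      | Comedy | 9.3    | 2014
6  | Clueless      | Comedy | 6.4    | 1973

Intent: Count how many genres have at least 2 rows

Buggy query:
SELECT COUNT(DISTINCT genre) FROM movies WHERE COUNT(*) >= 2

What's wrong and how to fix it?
Bug: COUNT(*) cannot appear in WHERE; the per-group count doesn't exist yet

Fix: Use a subquery that GROUPs and filters with HAVING, then count its rows

Corrected query:
SELECT COUNT(*) FROM (SELECT genre FROM movies GROUP BY genre HAVING COUNT(*) >= 2)

Result:
COUNT(*)
--------
1       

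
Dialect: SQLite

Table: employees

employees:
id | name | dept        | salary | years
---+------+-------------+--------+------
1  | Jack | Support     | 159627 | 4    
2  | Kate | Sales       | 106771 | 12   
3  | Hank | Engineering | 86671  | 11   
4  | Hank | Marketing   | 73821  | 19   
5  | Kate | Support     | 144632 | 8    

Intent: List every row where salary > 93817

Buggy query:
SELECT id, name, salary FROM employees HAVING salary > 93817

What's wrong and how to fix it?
Bug: HAVING filters the output of aggregation, but this query has no GROUP BY and no aggregate functions, so SQLite rejects it (HAVING clause on a non-aggregate query); the condition here is per row

Fix: Replace HAVING with WHERE since the condition applies to individual rows

Corrected query:
SELECT id, name, salary FROM employees WHERE salary > 93817

Result:
id | name | salary
---+------+-------
1  | Jack | 159627
2  | Kate | 106771
5  | Kate | 144632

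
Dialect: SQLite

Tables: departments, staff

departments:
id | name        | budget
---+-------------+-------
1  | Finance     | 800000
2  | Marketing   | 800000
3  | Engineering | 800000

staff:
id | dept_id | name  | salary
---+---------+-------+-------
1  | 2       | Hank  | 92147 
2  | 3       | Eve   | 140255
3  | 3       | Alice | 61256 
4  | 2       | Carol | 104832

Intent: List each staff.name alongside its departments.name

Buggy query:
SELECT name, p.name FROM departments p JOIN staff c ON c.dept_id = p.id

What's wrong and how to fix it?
Bug: 'name' exists in both joined tables, so the database can't tell which one is meant

Fix: Qualify the column with its table alias (c.name)

Corrected query:
SELECT c.name, p.name FROM departments p JOIN staff c ON c.dept_id = p.id

Result:
name  | name       
------+------------
Hank  | Marketing  
Eve   | Engineering
Alice | Engineering
Carol | Marketing  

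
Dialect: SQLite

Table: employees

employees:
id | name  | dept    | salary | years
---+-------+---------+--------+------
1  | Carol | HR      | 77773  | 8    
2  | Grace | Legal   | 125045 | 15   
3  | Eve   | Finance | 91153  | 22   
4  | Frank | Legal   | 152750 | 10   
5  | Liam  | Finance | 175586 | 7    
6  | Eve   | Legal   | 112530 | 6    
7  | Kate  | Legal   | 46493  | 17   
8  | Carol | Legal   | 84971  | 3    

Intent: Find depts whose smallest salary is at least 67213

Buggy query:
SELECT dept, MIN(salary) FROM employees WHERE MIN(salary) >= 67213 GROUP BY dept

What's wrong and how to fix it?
Bug: MIN() in WHERE is a misuse of aggregate

Fix: Replace WHERE with HAVING after the GROUP BY

Corrected query:
SELECT dept, MIN(salary) FROM employees GROUP BY dept HAVING MIN(salary) >= 67213

Result:
dept    | MIN(salary)
--------+------------
Finance | 91153      
HR      | 77773      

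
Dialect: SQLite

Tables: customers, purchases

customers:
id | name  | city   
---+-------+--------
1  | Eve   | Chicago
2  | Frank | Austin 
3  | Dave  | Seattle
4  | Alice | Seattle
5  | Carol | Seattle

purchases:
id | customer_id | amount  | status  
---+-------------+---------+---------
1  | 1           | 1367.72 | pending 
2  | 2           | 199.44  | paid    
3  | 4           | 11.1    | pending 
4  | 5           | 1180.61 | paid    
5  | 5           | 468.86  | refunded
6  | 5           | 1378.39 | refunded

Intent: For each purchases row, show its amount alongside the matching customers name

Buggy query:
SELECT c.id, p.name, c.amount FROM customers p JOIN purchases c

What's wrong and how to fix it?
Bug: JOIN with no ON clause produces a cartesian product; every purchases row pairs with every customers row

Fix: Add ON c.customer_id = p.id to the JOIN

Corrected query:
SELECT c.id, p.name, c.amount FROM customers p JOIN purchases c ON c.customer_id = p.id

Result:
id | name  | amount 
---+-------+--------
1  | Eve   | 1367.72
2  | Frank | 199.44 
3  | Alice | 11.1   
4  | Carol | 1180.61
5  | Carol | 468.86 
6  | Carol | 1378.39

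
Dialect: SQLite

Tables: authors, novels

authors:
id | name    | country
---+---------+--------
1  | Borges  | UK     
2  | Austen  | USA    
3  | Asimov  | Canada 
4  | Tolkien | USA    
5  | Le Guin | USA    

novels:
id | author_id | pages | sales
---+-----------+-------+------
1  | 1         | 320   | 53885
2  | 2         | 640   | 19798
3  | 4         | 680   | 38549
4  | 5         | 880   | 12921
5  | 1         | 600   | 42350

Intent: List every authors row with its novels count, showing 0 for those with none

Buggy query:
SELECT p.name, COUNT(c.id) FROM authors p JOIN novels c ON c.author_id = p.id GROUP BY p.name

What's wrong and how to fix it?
Bug: An inner join excludes parents with zero children

Fix: Switch to LEFT JOIN to retain unmatched parent rows

Corrected query:
SELECT p.name, COUNT(c.id) FROM authors p LEFT JOIN novels c ON c.author_id = p.id GROUP BY p.name

Result:
name    | COUNT(c.id)
--------+------------
Asimov  | 0          
Austen  | 1          
Borges  | 2          
Le Guin | 1          
Tolkien | 1          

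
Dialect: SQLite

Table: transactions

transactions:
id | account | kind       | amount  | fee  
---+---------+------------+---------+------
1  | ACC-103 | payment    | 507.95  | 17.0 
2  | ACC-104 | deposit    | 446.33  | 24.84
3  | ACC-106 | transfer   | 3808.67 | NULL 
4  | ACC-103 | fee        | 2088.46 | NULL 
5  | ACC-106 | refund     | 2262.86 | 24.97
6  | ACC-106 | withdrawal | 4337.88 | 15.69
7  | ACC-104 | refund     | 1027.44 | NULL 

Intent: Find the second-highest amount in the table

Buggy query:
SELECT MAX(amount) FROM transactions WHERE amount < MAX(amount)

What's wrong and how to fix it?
Bug: The inner MAX is an aggregate inside WHERE, which is not allowed

Fix: Put the inner MAX in a scalar subquery

Corrected query:
SELECT MAX(amount) FROM transactions WHERE amount < (SELECT MAX(amount) FROM transactions)

Result:
MAX(amount)
-----------
3808.67    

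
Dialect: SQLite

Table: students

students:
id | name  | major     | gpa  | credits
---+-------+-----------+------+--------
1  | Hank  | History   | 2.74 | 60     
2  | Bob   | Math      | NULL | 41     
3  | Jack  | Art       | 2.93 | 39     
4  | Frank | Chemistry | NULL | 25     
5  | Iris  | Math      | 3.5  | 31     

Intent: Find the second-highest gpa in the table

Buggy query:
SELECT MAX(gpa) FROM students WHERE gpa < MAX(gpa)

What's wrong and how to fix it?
Bug: MAX(gpa) on the right of the comparison is an aggregate-in-WHERE error

Fix: Put the inner MAX in a scalar subquery

Corrected query:
SELECT MAX(gpa) FROM students WHERE gpa < (SELECT MAX(gpa) FROM students)

Result:
MAX(gpa)
--------
2.93    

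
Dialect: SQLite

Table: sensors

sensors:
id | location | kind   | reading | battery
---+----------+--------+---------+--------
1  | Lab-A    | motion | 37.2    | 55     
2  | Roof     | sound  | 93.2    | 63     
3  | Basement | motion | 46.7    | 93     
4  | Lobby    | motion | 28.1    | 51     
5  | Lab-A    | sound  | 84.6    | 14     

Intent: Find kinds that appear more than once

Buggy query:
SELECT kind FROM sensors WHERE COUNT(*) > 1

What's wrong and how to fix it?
Bug: COUNT(*) is an aggregate and cannot be used in WHERE

Fix: Group first, then use HAVING for the count condition

Corrected query:
SELECT kind FROM sensors GROUP BY kind HAVING COUNT(*) > 1

Result:
kind  
------
motion
sound 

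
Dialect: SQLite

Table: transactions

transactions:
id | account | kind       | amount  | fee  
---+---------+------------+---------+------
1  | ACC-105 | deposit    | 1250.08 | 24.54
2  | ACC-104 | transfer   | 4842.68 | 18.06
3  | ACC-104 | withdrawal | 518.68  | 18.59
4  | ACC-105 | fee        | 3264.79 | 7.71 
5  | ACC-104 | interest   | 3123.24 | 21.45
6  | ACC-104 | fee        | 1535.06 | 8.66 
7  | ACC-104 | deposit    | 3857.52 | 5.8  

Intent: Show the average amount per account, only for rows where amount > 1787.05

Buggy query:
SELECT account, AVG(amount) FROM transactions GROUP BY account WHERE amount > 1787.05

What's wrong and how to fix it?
Bug: WHERE cannot follow GROUP BY

Fix: Move the WHERE clause before GROUP BY

Corrected query:
SELECT account, AVG(amount) FROM transactions WHERE amount > 1787.05 GROUP BY account

Result:
account | AVG(amount)
--------+------------
ACC-104 | 3941.146667
ACC-105 | 3264.79    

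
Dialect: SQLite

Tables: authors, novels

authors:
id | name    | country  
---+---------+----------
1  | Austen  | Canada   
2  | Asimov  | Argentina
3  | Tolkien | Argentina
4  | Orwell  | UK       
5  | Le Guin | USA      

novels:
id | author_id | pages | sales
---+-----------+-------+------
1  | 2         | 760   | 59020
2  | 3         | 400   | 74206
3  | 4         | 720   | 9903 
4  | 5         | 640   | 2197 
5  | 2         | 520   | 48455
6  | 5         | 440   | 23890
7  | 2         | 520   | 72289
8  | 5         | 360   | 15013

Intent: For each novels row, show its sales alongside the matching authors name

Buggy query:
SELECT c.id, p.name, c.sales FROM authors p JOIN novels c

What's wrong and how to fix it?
Bug: JOIN with no ON clause produces a cartesian product; every novels row pairs with every authors row

Fix: Specify the join condition linking the foreign key to the parent id

Corrected query:
SELECT c.id, p.name, c.sales FROM authors p JOIN novels c ON c.author_id = p.id

Result:
id | name    | sales
---+---------+------
1  | Asimov  | 59020
2  | Tolkien | 74206
3  | Orwell  | 9903 
4  | Le Guin | 2197 
5  | Asimov  | 48455
6  | Le Guin | 23890
7  | Asimov  | 72289
8  | Le Guin | 15013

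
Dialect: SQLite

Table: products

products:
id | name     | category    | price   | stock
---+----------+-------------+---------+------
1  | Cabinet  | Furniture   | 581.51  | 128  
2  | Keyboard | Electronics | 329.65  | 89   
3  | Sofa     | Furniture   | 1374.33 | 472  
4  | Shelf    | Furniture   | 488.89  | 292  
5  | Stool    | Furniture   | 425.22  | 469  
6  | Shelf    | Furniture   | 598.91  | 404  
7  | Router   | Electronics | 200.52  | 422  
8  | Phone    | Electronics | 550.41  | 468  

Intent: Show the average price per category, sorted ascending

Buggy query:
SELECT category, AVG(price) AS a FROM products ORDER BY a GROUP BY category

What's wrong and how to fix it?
Bug: GROUP BY must precede ORDER BY

Fix: Reorder: SELECT … FROM … GROUP BY … ORDER BY …

Corrected query:
SELECT category, AVG(price) AS a FROM products GROUP BY category ORDER BY a

Result:
category    | a         
------------+-----------
Electronics | 360.193333
Furniture   | 693.772   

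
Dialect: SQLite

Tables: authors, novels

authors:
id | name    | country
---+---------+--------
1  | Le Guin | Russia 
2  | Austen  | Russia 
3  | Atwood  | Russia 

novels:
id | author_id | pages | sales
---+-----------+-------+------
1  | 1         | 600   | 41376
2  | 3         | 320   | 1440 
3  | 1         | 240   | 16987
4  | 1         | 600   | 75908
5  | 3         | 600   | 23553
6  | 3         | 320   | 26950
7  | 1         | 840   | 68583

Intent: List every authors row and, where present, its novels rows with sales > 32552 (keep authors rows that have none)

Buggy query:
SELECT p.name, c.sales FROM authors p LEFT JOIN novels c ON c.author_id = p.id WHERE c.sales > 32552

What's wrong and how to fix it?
Bug: Filtering c.sales in WHERE discards the NULL rows produced by LEFT JOIN, turning it into an inner join

Fix: Move the right-table condition into the ON clause so unmatched parents are kept

Corrected query:
SELECT p.name, c.sales FROM authors p LEFT JOIN novels c ON c.author_id = p.id AND c.sales > 32552

Result:
name    | sales
--------+------
Le Guin | 41376
Le Guin | 68583
Le Guin | 75908
Austen  | NULL 
Atwood  | NULL 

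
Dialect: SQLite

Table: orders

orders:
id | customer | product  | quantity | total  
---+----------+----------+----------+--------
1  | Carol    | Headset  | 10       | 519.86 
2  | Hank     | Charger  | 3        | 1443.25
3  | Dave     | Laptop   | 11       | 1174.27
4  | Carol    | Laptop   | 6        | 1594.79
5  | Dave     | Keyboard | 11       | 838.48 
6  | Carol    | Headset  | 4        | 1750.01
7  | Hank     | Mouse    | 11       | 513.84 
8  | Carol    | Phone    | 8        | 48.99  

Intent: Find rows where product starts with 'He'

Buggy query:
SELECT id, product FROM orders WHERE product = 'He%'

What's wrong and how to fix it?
Bug: Wildcards only work with LIKE; '=' treats '%' as a literal character

Fix: Use LIKE for wildcard pattern matching

Corrected query:
SELECT id, product FROM orders WHERE product LIKE 'He%'

Result:
id | product
---+--------
1  | Headset
6  | Headset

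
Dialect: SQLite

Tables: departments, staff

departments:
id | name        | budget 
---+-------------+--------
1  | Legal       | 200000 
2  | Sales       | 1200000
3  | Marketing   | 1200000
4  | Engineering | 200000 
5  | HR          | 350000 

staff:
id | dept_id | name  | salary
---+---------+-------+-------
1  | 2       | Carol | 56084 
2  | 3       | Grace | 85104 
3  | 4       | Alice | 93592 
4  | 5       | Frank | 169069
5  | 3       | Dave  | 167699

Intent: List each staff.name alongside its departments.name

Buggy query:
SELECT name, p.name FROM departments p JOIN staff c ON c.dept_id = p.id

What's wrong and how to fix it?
Bug: 'name' exists in both joined tables, so the database can't tell which one is meant

Fix: Prefix ambiguous columns with the table alias

Corrected query:
SELECT c.name, p.name FROM departments p JOIN staff c ON c.dept_id = p.id

Result:
name  | name       
------+------------
Carol | Sales      
Grace | Marketing  
Alice | Engineering
Frank | HR         
Dave  | Marketing  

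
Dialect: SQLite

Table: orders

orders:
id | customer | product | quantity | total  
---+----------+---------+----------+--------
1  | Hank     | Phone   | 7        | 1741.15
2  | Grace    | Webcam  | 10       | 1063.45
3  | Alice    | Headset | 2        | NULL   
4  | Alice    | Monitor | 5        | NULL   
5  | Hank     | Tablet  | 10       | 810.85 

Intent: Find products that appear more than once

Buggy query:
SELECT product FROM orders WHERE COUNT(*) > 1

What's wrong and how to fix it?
Bug: WHERE can't reference COUNT(*); aggregates are computed after WHERE

Fix: Group first, then use HAVING for the count condition

Corrected query:
SELECT product FROM orders GROUP BY product HAVING COUNT(*) > 1

Result:
(no rows)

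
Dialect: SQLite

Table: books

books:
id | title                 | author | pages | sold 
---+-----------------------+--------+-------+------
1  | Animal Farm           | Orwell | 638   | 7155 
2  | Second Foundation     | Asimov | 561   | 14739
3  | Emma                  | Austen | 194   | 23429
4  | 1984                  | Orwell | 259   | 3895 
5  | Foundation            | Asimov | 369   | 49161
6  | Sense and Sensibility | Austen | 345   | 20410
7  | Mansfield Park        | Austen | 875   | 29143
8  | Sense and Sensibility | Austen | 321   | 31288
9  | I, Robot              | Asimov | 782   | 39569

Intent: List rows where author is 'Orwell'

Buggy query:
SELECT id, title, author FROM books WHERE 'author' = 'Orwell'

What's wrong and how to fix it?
Bug: Single quotes denote string literals in SQL; the column name is being compared as a constant string

Fix: Reference the column as author without single quotes

Corrected query:
SELECT id, title, author FROM books WHERE author = 'Orwell'

Result:
id | title       | author
---+-------------+-------
1  | Animal Farm | Orwell
4  | 1984        | Orwell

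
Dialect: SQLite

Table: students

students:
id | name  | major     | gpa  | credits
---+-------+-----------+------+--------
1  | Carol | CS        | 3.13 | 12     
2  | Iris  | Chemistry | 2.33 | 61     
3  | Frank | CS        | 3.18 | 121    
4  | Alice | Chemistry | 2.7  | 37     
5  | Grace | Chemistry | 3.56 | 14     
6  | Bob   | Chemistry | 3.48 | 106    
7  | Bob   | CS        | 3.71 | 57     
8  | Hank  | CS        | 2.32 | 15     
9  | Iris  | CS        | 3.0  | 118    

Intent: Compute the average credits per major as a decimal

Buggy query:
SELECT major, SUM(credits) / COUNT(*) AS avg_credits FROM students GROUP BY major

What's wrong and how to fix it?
Bug: SUM(credits) and COUNT(*) are both integers; the division truncates the fractional part

Fix: Cast one side to REAL so the division keeps the fractional part

Corrected query:
SELECT major, SUM(credits) * 1.0 / COUNT(*) AS avg_credits FROM students GROUP BY major

Result:
major     | avg_credits
----------+------------
CS        | 64.6       
Chemistry | 54.5       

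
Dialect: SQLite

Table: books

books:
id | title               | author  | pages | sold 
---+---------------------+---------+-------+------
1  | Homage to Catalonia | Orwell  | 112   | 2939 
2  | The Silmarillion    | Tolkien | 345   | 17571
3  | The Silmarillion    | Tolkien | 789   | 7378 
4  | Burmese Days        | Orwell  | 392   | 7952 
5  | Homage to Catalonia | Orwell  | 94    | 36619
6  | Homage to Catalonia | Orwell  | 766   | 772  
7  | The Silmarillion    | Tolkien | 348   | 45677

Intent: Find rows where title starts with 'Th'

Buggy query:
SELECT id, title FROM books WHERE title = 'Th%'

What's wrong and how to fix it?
Bug: Wildcards only work with LIKE; '=' treats '%' as a literal character

Fix: Use LIKE for wildcard pattern matching

Corrected query:
SELECT id, title FROM books WHERE title LIKE 'Th%'

Result:
id | title           
---+-----------------
2  | The Silmarillion
3  | The Silmarillion
7  | The Silmarillion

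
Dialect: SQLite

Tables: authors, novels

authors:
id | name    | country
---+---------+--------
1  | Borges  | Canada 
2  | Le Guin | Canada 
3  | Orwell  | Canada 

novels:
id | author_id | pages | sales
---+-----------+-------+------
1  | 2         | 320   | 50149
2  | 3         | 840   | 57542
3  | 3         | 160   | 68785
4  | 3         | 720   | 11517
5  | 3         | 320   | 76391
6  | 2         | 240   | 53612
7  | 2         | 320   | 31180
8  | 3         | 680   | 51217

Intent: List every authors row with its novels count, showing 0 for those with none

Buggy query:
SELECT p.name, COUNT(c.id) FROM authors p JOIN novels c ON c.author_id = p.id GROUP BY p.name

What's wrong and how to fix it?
Bug: INNER JOIN drops authors rows that have no matching novels rows

Fix: Switch to LEFT JOIN to retain unmatched parent rows

Corrected query:
SELECT p.name, COUNT(c.id) FROM authors p LEFT JOIN novels c ON c.author_id = p.id GROUP BY p.name

Result:
name    | COUNT(c.id)
--------+------------
Borges  | 0          
Le Guin | 3          
Orwell  | 5          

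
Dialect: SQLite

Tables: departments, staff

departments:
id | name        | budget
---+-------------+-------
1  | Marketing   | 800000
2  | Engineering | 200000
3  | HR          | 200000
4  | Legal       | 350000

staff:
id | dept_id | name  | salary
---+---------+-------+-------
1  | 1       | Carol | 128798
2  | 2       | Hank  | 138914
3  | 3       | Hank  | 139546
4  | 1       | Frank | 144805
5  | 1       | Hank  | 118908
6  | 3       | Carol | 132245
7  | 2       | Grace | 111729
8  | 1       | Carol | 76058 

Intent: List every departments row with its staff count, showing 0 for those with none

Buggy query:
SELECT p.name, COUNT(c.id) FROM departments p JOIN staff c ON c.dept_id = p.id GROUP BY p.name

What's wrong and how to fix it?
Bug: An inner join excludes parents with zero children

Fix: Switch to LEFT JOIN to retain unmatched parent rows

Corrected query:
SELECT p.name, COUNT(c.id) FROM departments p LEFT JOIN staff c ON c.dept_id = p.id GROUP BY p.name

Result:
name        | COUNT(c.id)
------------+------------
Engineering | 2          
HR          | 2          
Legal       | 0          
Marketing   | 4          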